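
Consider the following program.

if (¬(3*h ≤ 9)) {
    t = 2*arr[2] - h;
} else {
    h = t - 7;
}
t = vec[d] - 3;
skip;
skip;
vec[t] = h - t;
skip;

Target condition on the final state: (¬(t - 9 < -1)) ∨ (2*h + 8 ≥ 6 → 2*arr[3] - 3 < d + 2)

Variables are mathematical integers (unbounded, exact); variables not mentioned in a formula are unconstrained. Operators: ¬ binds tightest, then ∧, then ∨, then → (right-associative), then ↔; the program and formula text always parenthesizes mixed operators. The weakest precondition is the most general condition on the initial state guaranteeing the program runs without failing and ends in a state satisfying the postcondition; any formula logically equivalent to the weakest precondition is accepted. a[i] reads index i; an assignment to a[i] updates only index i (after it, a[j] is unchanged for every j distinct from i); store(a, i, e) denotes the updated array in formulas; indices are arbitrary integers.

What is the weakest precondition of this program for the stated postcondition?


Working backward. After the program, the postcondition (¬(t - 9 < -1)) ∨ (2*h + 8 ≥ 6 → 2*arr[3] - 3 < d + 2) must hold; in canonical form it is (¬(t < 8)) ∨ (2*h ≥ -2 → 2*arr[3] < d + 5).
Before skip: (¬(t < 8)) ∨ (2*h ≥ -2 → 2*arr[3] < d + 5)
Before vec[t] := h - t: (¬(t < 8)) ∨ (2*h ≥ -2 → 2*arr[3] < d + 5)
Before skip: (¬(t < 8)) ∨ (2*h ≥ -2 → 2*arr[3] < d + 5)
Before skip: (¬(t < 8)) ∨ (2*h ≥ -2 → 2*arr[3] < d + 5)
Before t := vec[d] - 3: (¬(vec[d] < 11)) ∨ (2*h ≥ -2 → 2*arr[3] < d + 5)
Then branch requires (¬(vec[d] < 11)) ∨ (2*h ≥ -2 → 2*arr[3] < d + 5); else branch requires (¬(vec[d] < 11)) ∨ (2*t ≥ 12 → 2*arr[3] < d + 5).
Before the if: ((¬(3*h ≤ 9)) → ((¬(vec[d] < 11)) ∨ (2*h ≥ -2 → 2*arr[3] < d + 5))) ∧ (3*h ≤ 9 → ((¬(vec[d] < 11)) ∨ (2*t ≥ 12 → 2*arr[3] < d + 5)))
Answer: WP = ((¬(3*h ≤ 9)) → ((¬(vec[d] < 11)) ∨ (2*h ≥ -2 → 2*arr[3] < d + 5))) ∧ (3*h ≤ 9 → ((¬(vec[d] < 11)) ∨ (2*t ≥ 12 → 2*arr[3] < d + 5)))


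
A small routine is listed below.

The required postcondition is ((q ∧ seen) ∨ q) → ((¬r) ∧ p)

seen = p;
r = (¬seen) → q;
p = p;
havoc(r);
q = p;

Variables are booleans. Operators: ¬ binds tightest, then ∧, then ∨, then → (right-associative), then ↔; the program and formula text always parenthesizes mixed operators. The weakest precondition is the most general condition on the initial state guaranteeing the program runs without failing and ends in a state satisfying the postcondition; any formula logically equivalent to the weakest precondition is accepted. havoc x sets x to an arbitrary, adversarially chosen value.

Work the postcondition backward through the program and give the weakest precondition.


Working backward. After the program, ((q ∧ seen) ∨ q) → ((¬r) ∧ p) must hold.
Before q := p: ((p ∧ seen) ∨ p) → ((¬r) ∧ p)
Before havoc r: (¬((p ∧ seen) ∨ p)) ∧ (((p ∧ seen) ∨ p) → p)
Before p := p: (¬((p ∧ seen) ∨ p)) ∧ (((p ∧ seen) ∨ p) → p)
Before r := (¬seen) → q: (¬((p ∧ seen) ∨ p)) ∧ (((p ∧ seen) ∨ p) → p)
Before seen := p: ¬p
Answer: WP = ¬p


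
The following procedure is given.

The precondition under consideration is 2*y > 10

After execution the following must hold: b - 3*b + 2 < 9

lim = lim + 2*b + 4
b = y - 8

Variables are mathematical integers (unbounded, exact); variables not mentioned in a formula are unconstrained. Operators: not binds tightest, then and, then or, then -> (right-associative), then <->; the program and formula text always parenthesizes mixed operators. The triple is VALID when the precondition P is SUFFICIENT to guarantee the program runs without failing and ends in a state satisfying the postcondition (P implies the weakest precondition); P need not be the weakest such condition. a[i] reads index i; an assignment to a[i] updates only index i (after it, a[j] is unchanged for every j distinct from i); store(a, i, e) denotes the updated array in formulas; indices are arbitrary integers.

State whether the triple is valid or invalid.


Working backward. After the program, the postcondition b - 3*b + 2 < 9 must hold; in canonical form it is 2*b > -7.
Before b := y - 8: 2*y > 9
Before lim := lim + 2*b + 4: 2*y > 9
The weakest precondition is 2*y > 9.
Check whether 2*y > 10 implies it.
Every state satisfying the precondition satisfies the weakest precondition: the implication holds.
Answer: valid


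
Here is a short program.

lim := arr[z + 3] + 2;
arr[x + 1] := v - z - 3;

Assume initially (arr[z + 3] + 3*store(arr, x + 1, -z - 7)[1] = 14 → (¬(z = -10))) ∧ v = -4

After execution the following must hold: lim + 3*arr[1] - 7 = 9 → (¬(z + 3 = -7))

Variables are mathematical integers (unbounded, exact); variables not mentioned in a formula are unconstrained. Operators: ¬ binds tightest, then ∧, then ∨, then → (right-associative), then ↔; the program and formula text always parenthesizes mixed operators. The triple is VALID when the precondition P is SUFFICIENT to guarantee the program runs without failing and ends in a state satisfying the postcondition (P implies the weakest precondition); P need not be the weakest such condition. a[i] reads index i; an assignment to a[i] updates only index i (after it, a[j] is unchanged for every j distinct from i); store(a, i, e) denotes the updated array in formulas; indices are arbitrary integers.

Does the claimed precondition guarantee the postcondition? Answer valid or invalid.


Working backward. After the program, the postcondition lim + 3*arr[1] - 7 = 9 → (¬(z + 3 = -7)) must hold; in canonical form it is 3*arr[1] + lim = 16 → (¬(z = -10)).
Before arr[x + 1] := v - z - 3: 3*store(arr, x + 1, v - z - 3)[1] + lim = 16 → (¬(z = -10))
Before lim := arr[z + 3] + 2: arr[z + 3] + 3*store(arr, x + 1, v - z - 3)[1] = 14 → (¬(z = -10))
The weakest precondition is arr[z + 3] + 3*store(arr, x + 1, v - z - 3)[1] = 14 → (¬(z = -10)).
Check whether (arr[z + 3] + 3*store(arr, x + 1, -z - 7)[1] = 14 → (¬(z = -10))) ∧ v = -4 implies it.
Every state satisfying the precondition satisfies the weakest precondition: the implication holds.
Answer: valid


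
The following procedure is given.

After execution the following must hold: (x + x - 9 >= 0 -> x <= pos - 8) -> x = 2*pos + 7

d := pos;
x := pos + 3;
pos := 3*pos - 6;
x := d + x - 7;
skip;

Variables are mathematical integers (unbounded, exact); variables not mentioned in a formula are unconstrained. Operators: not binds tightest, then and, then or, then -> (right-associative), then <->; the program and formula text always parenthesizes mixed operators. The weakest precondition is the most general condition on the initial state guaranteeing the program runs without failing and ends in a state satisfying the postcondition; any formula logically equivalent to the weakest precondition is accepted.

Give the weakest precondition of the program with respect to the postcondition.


Working backward. After the program, the postcondition (x + x - 9 >= 0 -> x <= pos - 8) -> x = 2*pos + 7 must hold; in canonical form it is (2*x >= 9 -> x <= pos - 8) -> x = 2*pos + 7.
Before skip: (2*x >= 9 -> x <= pos - 8) -> x = 2*pos + 7
Before x := d + x - 7: (2*d + 2*x >= 23 -> d + x <= pos - 1) -> d + x = 2*pos + 14
Before pos := 3*pos - 6: (2*d + 2*x >= 23 -> d + x <= 3*pos - 7) -> d + x = 6*pos + 2
Before x := pos + 3: (2*d + 2*pos >= 17 -> d <= 2*pos - 10) -> d = 5*pos - 1
Before d := pos: (4*pos >= 17 -> pos >= 10) -> 4*pos = 1
Answer: WP = (4*pos >= 17 -> pos >= 10) -> 4*pos = 1


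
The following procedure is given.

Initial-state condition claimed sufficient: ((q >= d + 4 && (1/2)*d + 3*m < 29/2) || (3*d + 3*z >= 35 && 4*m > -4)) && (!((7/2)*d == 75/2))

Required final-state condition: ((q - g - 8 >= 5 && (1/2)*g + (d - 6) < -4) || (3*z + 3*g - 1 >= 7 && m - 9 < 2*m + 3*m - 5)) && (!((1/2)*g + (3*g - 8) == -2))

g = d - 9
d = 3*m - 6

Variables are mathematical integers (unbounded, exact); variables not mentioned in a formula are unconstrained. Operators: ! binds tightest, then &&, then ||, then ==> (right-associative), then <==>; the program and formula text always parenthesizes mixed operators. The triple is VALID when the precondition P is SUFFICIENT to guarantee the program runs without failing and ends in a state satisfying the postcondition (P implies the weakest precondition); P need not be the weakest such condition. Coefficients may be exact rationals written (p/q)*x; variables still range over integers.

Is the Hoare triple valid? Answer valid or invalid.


Working backward. After the program, the postcondition ((q - g - 8 >= 5 && (1/2)*g + (d - 6) < -4) || (3*z + 3*g - 1 >= 7 && m - 9 < 2*m + 3*m - 5)) && (!((1/2)*g + (3*g - 8) == -2)) must hold; in canonical form it is ((q >= g + 13 && d + (1/2)*g < 2) || (3*g + 3*z >= 8 && 4*m > -4)) && (!((7/2)*g == 6)).
Before d := 3*m - 6: ((q >= g + 13 && (1/2)*g + 3*m < 8) || (3*g + 3*z >= 8 && 4*m > -4)) && (!((7/2)*g == 6))
Before g := d - 9: ((q >= d + 4 && (1/2)*d + 3*m < 25/2) || (3*d + 3*z >= 35 && 4*m > -4)) && (!((7/2)*d == 75/2))
The weakest precondition is ((q >= d + 4 && (1/2)*d + 3*m < 25/2) || (3*d + 3*z >= 35 && 4*m > -4)) && (!((7/2)*d == 75/2)).
Check whether ((q >= d + 4 && (1/2)*d + 3*m < 29/2) || (3*d + 3*z >= 35 && 4*m > -4)) && (!((7/2)*d == 75/2)) implies it.
Countermodel: at the initial state d = 1, m = 4, q = 5, z = 0, the precondition holds but the weakest precondition fails.
Answer: invalid


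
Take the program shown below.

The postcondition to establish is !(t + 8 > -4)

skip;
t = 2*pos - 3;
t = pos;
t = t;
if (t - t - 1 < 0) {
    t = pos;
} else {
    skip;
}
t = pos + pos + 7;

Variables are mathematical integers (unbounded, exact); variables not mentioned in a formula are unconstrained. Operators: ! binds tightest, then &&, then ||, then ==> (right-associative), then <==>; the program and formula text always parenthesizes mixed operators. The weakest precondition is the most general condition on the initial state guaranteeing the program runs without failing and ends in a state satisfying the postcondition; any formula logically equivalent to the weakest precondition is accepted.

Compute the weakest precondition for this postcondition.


Working backward. After the program, the postcondition !(t + 8 > -4) must hold; in canonical form it is !(t > -12).
Before t := pos + pos + 7: !(2*pos > -19)
Then branch requires !(2*pos > -19); else branch requires !(2*pos > -19).
Before the if: !(2*pos > -19)
Before t := t: !(2*pos > -19)
Before t := pos: !(2*pos > -19)
Before t := 2*pos - 3: !(2*pos > -19)
Before skip: !(2*pos > -19)
Answer: WP = !(2*pos > -19)


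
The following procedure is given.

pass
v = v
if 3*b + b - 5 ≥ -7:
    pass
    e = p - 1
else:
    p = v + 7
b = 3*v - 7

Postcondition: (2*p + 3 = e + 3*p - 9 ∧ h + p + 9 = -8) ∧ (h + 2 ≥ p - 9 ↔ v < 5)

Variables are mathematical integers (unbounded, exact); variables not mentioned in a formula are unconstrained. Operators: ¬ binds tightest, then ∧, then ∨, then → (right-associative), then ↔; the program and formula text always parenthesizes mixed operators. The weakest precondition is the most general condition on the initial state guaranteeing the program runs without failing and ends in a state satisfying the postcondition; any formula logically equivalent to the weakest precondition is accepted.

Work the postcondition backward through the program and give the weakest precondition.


Working backward. After the program, the postcondition (2*p + 3 = e + 3*p - 9 ∧ h + p + 9 = -8) ∧ (h + 2 ≥ p - 9 ↔ v < 5) must hold; in canonical form it is e + p = 12 ∧ h + p = -17 ∧ (h ≥ p - 11 ↔ v < 5).
Before b := 3*v - 7: e + p = 12 ∧ h + p = -17 ∧ (h ≥ p - 11 ↔ v < 5)
Then branch requires 2*p = 13 ∧ h + p = -17 ∧ (h ≥ p - 11 ↔ v < 5); else branch requires e + v = 5 ∧ h + v = -24 ∧ (h ≥ v - 4 ↔ v < 5).
Before the if: (4*b ≥ -2 → (2*p = 13 ∧ h + p = -17 ∧ (h ≥ p - 11 ↔ v < 5))) ∧ ((¬(4*b ≥ -2)) → (e + v = 5 ∧ h + v = -24 ∧ (h ≥ v - 4 ↔ v < 5)))
Before v := v: (4*b ≥ -2 → (2*p = 13 ∧ h + p = -17 ∧ (h ≥ p - 11 ↔ v < 5))) ∧ ((¬(4*b ≥ -2)) → (e + v = 5 ∧ h + v = -24 ∧ (h ≥ v - 4 ↔ v < 5)))
Before skip: (4*b ≥ -2 → (2*p = 13 ∧ h + p = -17 ∧ (h ≥ p - 11 ↔ v < 5))) ∧ ((¬(4*b ≥ -2)) → (e + v = 5 ∧ h + v = -24 ∧ (h ≥ v - 4 ↔ v < 5)))
Answer: WP = (4*b ≥ -2 → (2*p = 13 ∧ h + p = -17 ∧ (h ≥ p - 11 ↔ v < 5))) ∧ ((¬(4*b ≥ -2)) → (e + v = 5 ∧ h + v = -24 ∧ (h ≥ v - 4 ↔ v < 5)))


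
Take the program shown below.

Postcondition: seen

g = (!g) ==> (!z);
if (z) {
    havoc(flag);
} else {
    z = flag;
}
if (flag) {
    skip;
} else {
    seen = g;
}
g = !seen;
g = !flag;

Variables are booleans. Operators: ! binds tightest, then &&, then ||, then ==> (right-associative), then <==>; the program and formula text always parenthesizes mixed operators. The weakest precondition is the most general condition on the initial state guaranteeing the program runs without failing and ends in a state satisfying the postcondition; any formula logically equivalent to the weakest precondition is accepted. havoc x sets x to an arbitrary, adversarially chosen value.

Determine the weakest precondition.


Working backward. After the program, seen must hold.
Before g := !flag: seen
Before g := !seen: seen
Then branch requires seen; else branch requires g.
Before the if: (flag ==> seen) && ((!flag) ==> g)
Then branch requires seen && g; else branch requires (flag ==> seen) && ((!flag) ==> g).
Before the if: (z ==> (seen && g)) && ((!z) ==> ((flag ==> seen) && ((!flag) ==> g)))
Before g := (!g) ==> (!z): (z ==> (seen && ((!g) ==> (!z)))) && ((!z) ==> ((flag ==> seen) && ((!flag) ==> ((!g) ==> (!z)))))
Answer: WP = (z ==> (seen && ((!g) ==> (!z)))) && ((!z) ==> ((flag ==> seen) && ((!flag) ==> ((!g) ==> (!z)))))


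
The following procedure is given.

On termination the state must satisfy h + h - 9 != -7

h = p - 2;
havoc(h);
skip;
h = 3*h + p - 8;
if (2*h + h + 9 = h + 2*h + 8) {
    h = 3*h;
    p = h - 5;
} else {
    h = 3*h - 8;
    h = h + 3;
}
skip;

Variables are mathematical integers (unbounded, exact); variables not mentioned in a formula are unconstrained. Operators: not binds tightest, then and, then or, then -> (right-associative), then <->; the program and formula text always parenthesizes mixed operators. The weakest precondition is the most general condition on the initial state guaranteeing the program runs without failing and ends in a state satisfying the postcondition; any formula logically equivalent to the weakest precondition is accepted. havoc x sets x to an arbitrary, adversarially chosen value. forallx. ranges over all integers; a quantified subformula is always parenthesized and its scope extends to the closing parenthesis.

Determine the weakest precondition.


Working backward. After the program, the postcondition h + h - 9 != -7 must hold; in canonical form it is 2*h != 2.
Before skip: 2*h != 2
Then branch requires 6*h != 2; else branch requires 6*h != 12.
Before the if: 6*h != 12
Before h := 3*h + p - 8: 18*h + 6*p != 60
Before skip: 18*h + 6*p != 60
Before havoc h: forall h_1. 18*h_1 + 6*p != 60
Before h := p - 2: forall h_1. 18*h_1 + 6*p != 60
Answer: WP = forall h_1. 18*h_1 + 6*p != 60


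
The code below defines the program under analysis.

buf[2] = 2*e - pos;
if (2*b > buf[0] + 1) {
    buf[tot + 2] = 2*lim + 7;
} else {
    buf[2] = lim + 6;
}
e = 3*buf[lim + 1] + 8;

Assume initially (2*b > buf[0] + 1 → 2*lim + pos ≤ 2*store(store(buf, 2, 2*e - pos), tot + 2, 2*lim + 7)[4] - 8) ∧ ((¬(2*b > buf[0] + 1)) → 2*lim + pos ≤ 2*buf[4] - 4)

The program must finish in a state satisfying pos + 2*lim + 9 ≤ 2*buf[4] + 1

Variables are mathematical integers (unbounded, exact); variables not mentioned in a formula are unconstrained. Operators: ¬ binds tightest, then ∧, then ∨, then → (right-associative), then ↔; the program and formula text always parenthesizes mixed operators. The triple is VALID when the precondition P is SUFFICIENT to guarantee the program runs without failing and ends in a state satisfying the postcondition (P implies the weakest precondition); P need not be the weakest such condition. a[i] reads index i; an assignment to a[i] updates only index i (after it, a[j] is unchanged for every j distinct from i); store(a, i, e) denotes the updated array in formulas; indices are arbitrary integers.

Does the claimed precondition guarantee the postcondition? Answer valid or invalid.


Working backward. After the program, the postcondition pos + 2*lim + 9 ≤ 2*buf[4] + 1 must hold; in canonical form it is 2*lim + pos ≤ 2*buf[4] - 8.
Before e := 3*buf[lim + 1] + 8: 2*lim + pos ≤ 2*buf[4] - 8
Then branch requires 2*lim + pos ≤ 2*store(buf, tot + 2, 2*lim + 7)[4] - 8; else branch requires 2*lim + pos ≤ 2*buf[4] - 8.
Before the if: (2*b > buf[0] + 1 → 2*lim + pos ≤ 2*store(buf, tot + 2, 2*lim + 7)[4] - 8) ∧ ((¬(2*b > buf[0] + 1)) → 2*lim + pos ≤ 2*buf[4] - 8)
Before buf[2] := 2*e - pos: (2*b > buf[0] + 1 → 2*lim + pos ≤ 2*store(store(buf, 2, 2*e - pos), tot + 2, 2*lim + 7)[4] - 8) ∧ ((¬(2*b > buf[0] + 1)) → 2*lim + pos ≤ 2*buf[4] - 8)
The weakest precondition is (2*b > buf[0] + 1 → 2*lim + pos ≤ 2*store(store(buf, 2, 2*e - pos), tot + 2, 2*lim + 7)[4] - 8) ∧ ((¬(2*b > buf[0] + 1)) → 2*lim + pos ≤ 2*buf[4] - 8).
Check whether (2*b > buf[0] + 1 → 2*lim + pos ≤ 2*store(store(buf, 2, 2*e - pos), tot + 2, 2*lim + 7)[4] - 8) ∧ ((¬(2*b > buf[0] + 1)) → 2*lim + pos ≤ 2*buf[4] - 4) implies it.
Countermodel: at the initial state b = 0, buf = {[0] = 15215, [2] = 2, [4] = 2, elsewhere 2}, e = 0, lim = 0, pos = 0, tot = 0, the precondition holds but the weakest precondition fails.
Answer: invalid


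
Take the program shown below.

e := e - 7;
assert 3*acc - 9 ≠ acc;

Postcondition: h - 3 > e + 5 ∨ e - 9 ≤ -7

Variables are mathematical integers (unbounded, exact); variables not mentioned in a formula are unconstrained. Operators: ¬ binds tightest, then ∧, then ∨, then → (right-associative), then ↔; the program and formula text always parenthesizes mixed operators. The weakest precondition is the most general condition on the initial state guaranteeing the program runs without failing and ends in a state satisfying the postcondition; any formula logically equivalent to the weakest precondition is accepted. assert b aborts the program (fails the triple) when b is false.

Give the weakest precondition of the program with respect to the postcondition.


Working backward. After the program, the postcondition h - 3 > e + 5 ∨ e - 9 ≤ -7 must hold; in canonical form it is h > e + 8 ∨ e ≤ 2.
Before assert 3*acc - 9 ≠ acc: 2*acc ≠ 9 ∧ (h > e + 8 ∨ e ≤ 2)
Before e := e - 7: 2*acc ≠ 9 ∧ (h > e + 1 ∨ e ≤ 9)
Answer: WP = 2*acc ≠ 9 ∧ (h > e + 1 ∨ e ≤ 9)


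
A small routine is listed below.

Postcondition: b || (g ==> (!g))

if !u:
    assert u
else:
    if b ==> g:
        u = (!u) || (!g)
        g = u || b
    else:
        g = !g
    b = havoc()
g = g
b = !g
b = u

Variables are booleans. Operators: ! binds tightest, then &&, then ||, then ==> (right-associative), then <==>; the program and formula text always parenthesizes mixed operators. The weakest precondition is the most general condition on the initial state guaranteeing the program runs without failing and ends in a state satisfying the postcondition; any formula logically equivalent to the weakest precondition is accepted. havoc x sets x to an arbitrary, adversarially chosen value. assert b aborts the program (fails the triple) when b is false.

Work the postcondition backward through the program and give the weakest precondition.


Working backward. After the program, b || (g ==> (!g)) must hold.
Before b := u: u || (g ==> (!g))
Before b := !g: u || (g ==> (!g))
Before g := g: u || (g ==> (!g))
Then branch requires u && (u || (g ==> (!g))); else branch requires ((b ==> g) ==> ((!u) || (!g) || (((!u) || (!g) || b) ==> (!((!u) || (!g) || b))))) && ((!(b ==> g)) ==> (u || ((!g) ==> g))).
Before the if: ((!u) ==> (u && (u || (g ==> (!g))))) && (u ==> (((b ==> g) ==> ((!u) || (!g) || (((!u) || (!g) || b) ==> (!((!u) || (!g) || b))))) && ((!(b ==> g)) ==> (u || ((!g) ==> g)))))
Answer: WP = ((!u) ==> (u && (u || (g ==> (!g))))) && (u ==> (((b ==> g) ==> ((!u) || (!g) || (((!u) || (!g) || b) ==> (!((!u) || (!g) || b))))) && ((!(b ==> g)) ==> (u || ((!g) ==> g)))))


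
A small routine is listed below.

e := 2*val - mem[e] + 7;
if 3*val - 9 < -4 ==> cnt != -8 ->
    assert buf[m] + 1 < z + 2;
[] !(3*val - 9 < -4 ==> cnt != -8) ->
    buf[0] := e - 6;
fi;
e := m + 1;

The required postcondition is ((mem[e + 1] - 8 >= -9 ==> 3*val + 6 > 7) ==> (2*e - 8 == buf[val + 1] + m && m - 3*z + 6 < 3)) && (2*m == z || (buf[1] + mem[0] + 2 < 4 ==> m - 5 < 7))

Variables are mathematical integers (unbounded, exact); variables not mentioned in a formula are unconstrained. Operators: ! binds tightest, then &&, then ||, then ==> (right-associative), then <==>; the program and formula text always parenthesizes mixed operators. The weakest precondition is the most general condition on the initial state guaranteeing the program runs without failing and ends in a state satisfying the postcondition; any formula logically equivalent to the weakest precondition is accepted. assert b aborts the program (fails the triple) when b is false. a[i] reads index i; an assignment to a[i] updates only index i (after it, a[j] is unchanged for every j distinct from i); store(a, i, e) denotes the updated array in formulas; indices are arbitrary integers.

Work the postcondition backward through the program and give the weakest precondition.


Working backward. After the program, the postcondition ((mem[e + 1] - 8 >= -9 ==> 3*val + 6 > 7) ==> (2*e - 8 == buf[val + 1] + m && m - 3*z + 6 < 3)) && (2*m == z || (buf[1] + mem[0] + 2 < 4 ==> m - 5 < 7)) must hold; in canonical form it is ((mem[e + 1] >= -1 ==> 3*val > 1) ==> (2*e == buf[val + 1] + m + 8 && m < 3*z - 3)) && (2*m == z || (buf[1] + mem[0] < 2 ==> m < 12)).
Before e := m + 1: ((mem[m + 2] >= -1 ==> 3*val > 1) ==> (m == buf[val + 1] + 6 && m < 3*z - 3)) && (2*m == z || (buf[1] + mem[0] < 2 ==> m < 12))
Then branch requires buf[m] < z + 1 && ((mem[m + 2] >= -1 ==> 3*val > 1) ==> (m == buf[val + 1] + 6 && m < 3*z - 3)) && (2*m == z || (buf[1] + mem[0] < 2 ==> m < 12)); else branch requires ((mem[m + 2] >= -1 ==> 3*val > 1) ==> (m == store(buf, 0, e - 6)[val + 1] + 6 && m < 3*z - 3)) && (2*m == z || (buf[1] + mem[0] < 2 ==> m < 12)).
Before the if: ((3*val < 5 ==> cnt != -8) ==> (buf[m] < z + 1 && ((mem[m + 2] >= -1 ==> 3*val > 1) ==> (m == buf[val + 1] + 6 && m < 3*z - 3)) && (2*m == z || (buf[1] + mem[0] < 2 ==> m < 12)))) && ((!(3*val < 5 ==> cnt != -8)) ==> (((mem[m + 2] >= -1 ==> 3*val > 1) ==> (m == store(buf, 0, e - 6)[val + 1] + 6 && m < 3*z - 3)) && (2*m == z || (buf[1] + mem[0] < 2 ==> m < 12))))
Before e := 2*val - mem[e] + 7: ((3*val < 5 ==> cnt != -8) ==> (buf[m] < z + 1 && ((mem[m + 2] >= -1 ==> 3*val > 1) ==> (m == buf[val + 1] + 6 && m < 3*z - 3)) && (2*m == z || (buf[1] + mem[0] < 2 ==> m < 12)))) && ((!(3*val < 5 ==> cnt != -8)) ==> (((mem[m + 2] >= -1 ==> 3*val > 1) ==> (m == store(buf, 0, -mem[e] + 2*val + 1)[val + 1] + 6 && m < 3*z - 3)) && (2*m == z || (buf[1] + mem[0] < 2 ==> m < 12))))
Answer: WP = ((3*val < 5 ==> cnt != -8) ==> (buf[m] < z + 1 && ((mem[m + 2] >= -1 ==> 3*val > 1) ==> (m == buf[val + 1] + 6 && m < 3*z - 3)) && (2*m == z || (buf[1] + mem[0] < 2 ==> m < 12)))) && ((!(3*val < 5 ==> cnt != -8)) ==> (((mem[m + 2] >= -1 ==> 3*val > 1) ==> (m == store(buf, 0, -mem[e] + 2*val + 1)[val + 1] + 6 && m < 3*z - 3)) && (2*m == z || (buf[1] + mem[0] < 2 ==> m < 12))))


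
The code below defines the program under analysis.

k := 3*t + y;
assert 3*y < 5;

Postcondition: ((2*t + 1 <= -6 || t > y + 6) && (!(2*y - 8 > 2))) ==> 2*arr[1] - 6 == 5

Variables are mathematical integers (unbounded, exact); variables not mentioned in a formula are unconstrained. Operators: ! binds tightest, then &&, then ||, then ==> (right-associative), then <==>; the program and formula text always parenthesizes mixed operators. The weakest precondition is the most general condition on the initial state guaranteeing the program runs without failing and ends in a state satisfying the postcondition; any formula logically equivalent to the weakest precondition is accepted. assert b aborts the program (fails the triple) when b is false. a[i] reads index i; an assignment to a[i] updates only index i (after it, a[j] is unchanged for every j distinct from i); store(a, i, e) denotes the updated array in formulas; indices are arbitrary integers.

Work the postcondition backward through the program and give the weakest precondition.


Working backward. After the program, the postcondition ((2*t + 1 <= -6 || t > y + 6) && (!(2*y - 8 > 2))) ==> 2*arr[1] - 6 == 5 must hold; in canonical form it is ((2*t <= -7 || t > y + 6) && (!(2*y > 10))) ==> 2*arr[1] == 11.
Before assert 3*y < 5: 3*y < 5 && (((2*t <= -7 || t > y + 6) && (!(2*y > 10))) ==> 2*arr[1] == 11)
Before k := 3*t + y: 3*y < 5 && (((2*t <= -7 || t > y + 6) && (!(2*y > 10))) ==> 2*arr[1] == 11)
Answer: WP = 3*y < 5 && (((2*t <= -7 || t > y + 6) && (!(2*y > 10))) ==> 2*arr[1] == 11)


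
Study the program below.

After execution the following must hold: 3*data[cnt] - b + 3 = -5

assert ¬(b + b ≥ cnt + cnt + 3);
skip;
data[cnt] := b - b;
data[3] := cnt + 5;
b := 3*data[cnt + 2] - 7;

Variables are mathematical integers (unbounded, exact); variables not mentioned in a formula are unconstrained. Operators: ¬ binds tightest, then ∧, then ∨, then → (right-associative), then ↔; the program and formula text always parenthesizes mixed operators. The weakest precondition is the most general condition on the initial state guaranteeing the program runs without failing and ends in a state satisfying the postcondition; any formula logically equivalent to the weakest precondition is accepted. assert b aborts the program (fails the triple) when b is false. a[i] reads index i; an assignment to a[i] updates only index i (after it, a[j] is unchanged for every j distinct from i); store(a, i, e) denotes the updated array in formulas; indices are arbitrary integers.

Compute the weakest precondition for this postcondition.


Working backward. After the program, the postcondition 3*data[cnt] - b + 3 = -5 must hold; in canonical form it is 3*data[cnt] = b - 8.
Before b := 3*data[cnt + 2] - 7: 3*data[cnt] = 3*data[cnt + 2] - 15
Before data[3] := cnt + 5: 3*store(data, 3, cnt + 5)[cnt] = 3*store(data, 3, cnt + 5)[cnt + 2] - 15
Before data[cnt] := b - b: 3*store(store(data, cnt, 0), 3, cnt + 5)[cnt] = 3*store(store(data, cnt, 0), 3, cnt + 5)[cnt + 2] - 15
Before skip: 3*store(store(data, cnt, 0), 3, cnt + 5)[cnt] = 3*store(store(data, cnt, 0), 3, cnt + 5)[cnt + 2] - 15
Before assert ¬(b + b ≥ cnt + cnt + 3): (¬(2*b ≥ 2*cnt + 3)) ∧ 3*store(store(data, cnt, 0), 3, cnt + 5)[cnt] = 3*store(store(data, cnt, 0), 3, cnt + 5)[cnt + 2] - 15
Answer: WP = (¬(2*b ≥ 2*cnt + 3)) ∧ 3*store(store(data, cnt, 0), 3, cnt + 5)[cnt] = 3*store(store(data, cnt, 0), 3, cnt + 5)[cnt + 2] - 15


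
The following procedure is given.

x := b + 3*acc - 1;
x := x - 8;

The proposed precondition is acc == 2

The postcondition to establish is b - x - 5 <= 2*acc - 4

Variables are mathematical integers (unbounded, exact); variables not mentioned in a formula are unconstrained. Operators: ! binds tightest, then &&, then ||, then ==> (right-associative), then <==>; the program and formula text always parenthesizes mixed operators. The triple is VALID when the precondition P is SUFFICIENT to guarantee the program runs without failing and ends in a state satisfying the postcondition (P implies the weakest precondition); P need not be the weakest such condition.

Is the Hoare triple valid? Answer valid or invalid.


Working backward. After the program, the postcondition b - x - 5 <= 2*acc - 4 must hold; in canonical form it is b <= 2*acc + x + 1.
Before x := x - 8: b <= 2*acc + x - 7
Before x := b + 3*acc - 1: 5*acc >= 8
The weakest precondition is 5*acc >= 8.
Check whether acc == 2 implies it.
Every state satisfying the precondition satisfies the weakest precondition: the implication holds.
Answer: valid


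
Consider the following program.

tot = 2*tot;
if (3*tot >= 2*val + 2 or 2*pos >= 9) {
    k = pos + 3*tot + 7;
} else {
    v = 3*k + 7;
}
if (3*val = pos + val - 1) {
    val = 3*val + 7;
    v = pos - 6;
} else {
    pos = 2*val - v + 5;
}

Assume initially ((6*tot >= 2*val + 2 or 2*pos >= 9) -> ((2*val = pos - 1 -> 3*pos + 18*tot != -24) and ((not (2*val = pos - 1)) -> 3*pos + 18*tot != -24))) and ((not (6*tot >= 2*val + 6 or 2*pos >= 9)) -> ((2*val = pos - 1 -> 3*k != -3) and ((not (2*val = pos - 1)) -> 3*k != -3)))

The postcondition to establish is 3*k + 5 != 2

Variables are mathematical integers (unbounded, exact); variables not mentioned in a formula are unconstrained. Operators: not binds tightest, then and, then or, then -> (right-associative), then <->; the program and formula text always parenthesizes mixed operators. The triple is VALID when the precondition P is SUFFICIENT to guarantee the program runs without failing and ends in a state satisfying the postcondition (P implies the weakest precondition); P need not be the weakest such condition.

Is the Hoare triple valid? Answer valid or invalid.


Working backward. After the program, the postcondition 3*k + 5 != 2 must hold; in canonical form it is 3*k != -3.
Then branch requires 3*k != -3; else branch requires 3*k != -3.
Before the if: (2*val = pos - 1 -> 3*k != -3) and ((not (2*val = pos - 1)) -> 3*k != -3)
Then branch requires (2*val = pos - 1 -> 3*pos + 9*tot != -24) and ((not (2*val = pos - 1)) -> 3*pos + 9*tot != -24); else branch requires (2*val = pos - 1 -> 3*k != -3) and ((not (2*val = pos - 1)) -> 3*k != -3).
Before the if: ((3*tot >= 2*val + 2 or 2*pos >= 9) -> ((2*val = pos - 1 -> 3*pos + 9*tot != -24) and ((not (2*val = pos - 1)) -> 3*pos + 9*tot != -24))) and ((not (3*tot >= 2*val + 2 or 2*pos >= 9)) -> ((2*val = pos - 1 -> 3*k != -3) and ((not (2*val = pos - 1)) -> 3*k != -3)))
Before tot := 2*tot: ((6*tot >= 2*val + 2 or 2*pos >= 9) -> ((2*val = pos - 1 -> 3*pos + 18*tot != -24) and ((not (2*val = pos - 1)) -> 3*pos + 18*tot != -24))) and ((not (6*tot >= 2*val + 2 or 2*pos >= 9)) -> ((2*val = pos - 1 -> 3*k != -3) and ((not (2*val = pos - 1)) -> 3*k != -3)))
The weakest precondition is ((6*tot >= 2*val + 2 or 2*pos >= 9) -> ((2*val = pos - 1 -> 3*pos + 18*tot != -24) and ((not (2*val = pos - 1)) -> 3*pos + 18*tot != -24))) and ((not (6*tot >= 2*val + 2 or 2*pos >= 9)) -> ((2*val = pos - 1 -> 3*k != -3) and ((not (2*val = pos - 1)) -> 3*k != -3))).
Check whether ((6*tot >= 2*val + 2 or 2*pos >= 9) -> ((2*val = pos - 1 -> 3*pos + 18*tot != -24) and ((not (2*val = pos - 1)) -> 3*pos + 18*tot != -24))) and ((not (6*tot >= 2*val + 6 or 2*pos >= 9)) -> ((2*val = pos - 1 -> 3*k != -3) and ((not (2*val = pos - 1)) -> 3*k != -3))) implies it.
Every state satisfying the precondition satisfies the weakest precondition: the implication holds.
Answer: valid


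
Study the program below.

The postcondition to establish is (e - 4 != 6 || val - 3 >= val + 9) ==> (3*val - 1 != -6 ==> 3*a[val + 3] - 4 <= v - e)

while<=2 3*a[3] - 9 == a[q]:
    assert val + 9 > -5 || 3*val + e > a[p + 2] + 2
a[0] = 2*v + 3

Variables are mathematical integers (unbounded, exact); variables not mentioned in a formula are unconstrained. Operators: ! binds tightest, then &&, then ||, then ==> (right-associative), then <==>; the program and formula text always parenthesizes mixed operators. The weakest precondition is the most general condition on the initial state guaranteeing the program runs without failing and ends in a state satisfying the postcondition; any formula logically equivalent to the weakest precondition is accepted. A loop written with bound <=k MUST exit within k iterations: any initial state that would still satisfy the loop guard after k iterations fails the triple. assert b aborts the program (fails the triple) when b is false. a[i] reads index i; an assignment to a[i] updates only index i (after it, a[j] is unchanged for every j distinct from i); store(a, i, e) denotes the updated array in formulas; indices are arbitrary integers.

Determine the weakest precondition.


Working backward. After the program, the postcondition (e - 4 != 6 || val - 3 >= val + 9) ==> (3*val - 1 != -6 ==> 3*a[val + 3] - 4 <= v - e) must hold; in canonical form it is e != 10 ==> (3*val != -5 ==> 3*a[val + 3] + e <= v + 4).
Before a[0] := 2*v + 3: e != 10 ==> (3*val != -5 ==> 3*store(a, 0, 2*v + 3)[val + 3] + e <= v + 4)
Before the loop (bound <=2), unroll the exhaustion recursion (WP_0 = exit-now case; WP_j = one more guarded iteration, up to j = 2):
  WP_0: (!(3*a[3] == a[q] + 9)) && (e != 10 ==> (3*val != -5 ==> 3*store(a, 0, 2*v + 3)[val + 3] + e <= v + 4))
  WP_1: (3*a[3] == a[q] + 9 ==> ((val > -14 || e + 3*val > a[p + 2] + 2) && (!(3*a[3] == a[q] + 9)) && (e != 10 ==> (3*val != -5 ==> 3*store(a, 0, 2*v + 3)[val + 3] + e <= v + 4)))) && ((!(3*a[3] == a[q] + 9)) ==> (e != 10 ==> (3*val != -5 ==> 3*store(a, 0, 2*v + 3)[val + 3] + e <= v + 4)))
  WP_2: (3*a[3] == a[q] + 9 ==> ((val > -14 || e + 3*val > a[p + 2] + 2) && (3*a[3] == a[q] + 9 ==> ((val > -14 || e + 3*val > a[p + 2] + 2) && (!(3*a[3] == a[q] + 9)) && (e != 10 ==> (3*val != -5 ==> 3*store(a, 0, 2*v + 3)[val + 3] + e <= v + 4)))) && ((!(3*a[3] == a[q] + 9)) ==> (e != 10 ==> (3*val != -5 ==> 3*store(a, 0, 2*v + 3)[val + 3] + e <= v + 4))))) && ((!(3*a[3] == a[q] + 9)) ==> (e != 10 ==> (3*val != -5 ==> 3*store(a, 0, 2*v + 3)[val + 3] + e <= v + 4)))
So before the loop: (3*a[3] == a[q] + 9 ==> ((val > -14 || e + 3*val > a[p + 2] + 2) && (3*a[3] == a[q] + 9 ==> ((val > -14 || e + 3*val > a[p + 2] + 2) && (!(3*a[3] == a[q] + 9)) && (e != 10 ==> (3*val != -5 ==> 3*store(a, 0, 2*v + 3)[val + 3] + e <= v + 4)))) && ((!(3*a[3] == a[q] + 9)) ==> (e != 10 ==> (3*val != -5 ==> 3*store(a, 0, 2*v + 3)[val + 3] + e <= v + 4))))) && ((!(3*a[3] == a[q] + 9)) ==> (e != 10 ==> (3*val != -5 ==> 3*store(a, 0, 2*v + 3)[val + 3] + e <= v + 4)))
Answer: WP = (3*a[3] == a[q] + 9 ==> ((val > -14 || e + 3*val > a[p + 2] + 2) && (3*a[3] == a[q] + 9 ==> ((val > -14 || e + 3*val > a[p + 2] + 2) && (!(3*a[3] == a[q] + 9)) && (e != 10 ==> (3*val != -5 ==> 3*store(a, 0, 2*v + 3)[val + 3] + e <= v + 4)))) && ((!(3*a[3] == a[q] + 9)) ==> (e != 10 ==> (3*val != -5 ==> 3*store(a, 0, 2*v + 3)[val + 3] + e <= v + 4))))) && ((!(3*a[3] == a[q] + 9)) ==> (e != 10 ==> (3*val != -5 ==> 3*store(a, 0, 2*v + 3)[val + 3] + e <= v + 4)))


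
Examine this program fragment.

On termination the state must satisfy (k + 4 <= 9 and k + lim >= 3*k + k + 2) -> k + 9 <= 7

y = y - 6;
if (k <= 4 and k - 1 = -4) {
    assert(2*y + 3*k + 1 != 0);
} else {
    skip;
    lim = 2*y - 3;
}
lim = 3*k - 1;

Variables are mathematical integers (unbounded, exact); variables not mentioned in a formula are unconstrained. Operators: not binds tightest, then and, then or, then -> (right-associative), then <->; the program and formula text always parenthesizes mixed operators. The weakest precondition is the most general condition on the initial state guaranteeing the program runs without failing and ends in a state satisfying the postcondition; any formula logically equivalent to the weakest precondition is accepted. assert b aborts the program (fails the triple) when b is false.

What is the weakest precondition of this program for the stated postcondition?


Working backward. After the program, the postcondition (k + 4 <= 9 and k + lim >= 3*k + k + 2) -> k + 9 <= 7 must hold; in canonical form it is (k <= 5 and lim >= 3*k + 2) -> k <= -2.
Before lim := 3*k - 1: true
Then branch requires 3*k + 2*y != -1; else branch requires true.
Before the if: (k <= 4 and k = -3) -> 3*k + 2*y != -1
Before y := y - 6: (k <= 4 and k = -3) -> 3*k + 2*y != 11
Answer: WP = (k <= 4 and k = -3) -> 3*k + 2*y != 11


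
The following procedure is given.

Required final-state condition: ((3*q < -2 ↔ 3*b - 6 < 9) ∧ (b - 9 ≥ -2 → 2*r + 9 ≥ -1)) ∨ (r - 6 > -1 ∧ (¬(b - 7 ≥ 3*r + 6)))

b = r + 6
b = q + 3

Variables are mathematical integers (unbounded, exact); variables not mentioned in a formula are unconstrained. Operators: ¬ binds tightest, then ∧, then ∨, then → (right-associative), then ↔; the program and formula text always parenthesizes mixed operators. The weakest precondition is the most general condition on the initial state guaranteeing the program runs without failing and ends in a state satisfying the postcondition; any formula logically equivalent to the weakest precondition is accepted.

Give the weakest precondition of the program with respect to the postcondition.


Working backward. After the program, the postcondition ((3*q < -2 ↔ 3*b - 6 < 9) ∧ (b - 9 ≥ -2 → 2*r + 9 ≥ -1)) ∨ (r - 6 > -1 ∧ (¬(b - 7 ≥ 3*r + 6))) must hold; in canonical form it is ((3*q < -2 ↔ 3*b < 15) ∧ (b ≥ 7 → 2*r ≥ -10)) ∨ (r > 5 ∧ (¬(b ≥ 3*r + 13))).
Before b := q + 3: ((3*q < -2 ↔ 3*q < 6) ∧ (q ≥ 4 → 2*r ≥ -10)) ∨ (r > 5 ∧ (¬(q ≥ 3*r + 10)))
Before b := r + 6: ((3*q < -2 ↔ 3*q < 6) ∧ (q ≥ 4 → 2*r ≥ -10)) ∨ (r > 5 ∧ (¬(q ≥ 3*r + 10)))
Answer: WP = ((3*q < -2 ↔ 3*q < 6) ∧ (q ≥ 4 → 2*r ≥ -10)) ∨ (r > 5 ∧ (¬(q ≥ 3*r + 10)))


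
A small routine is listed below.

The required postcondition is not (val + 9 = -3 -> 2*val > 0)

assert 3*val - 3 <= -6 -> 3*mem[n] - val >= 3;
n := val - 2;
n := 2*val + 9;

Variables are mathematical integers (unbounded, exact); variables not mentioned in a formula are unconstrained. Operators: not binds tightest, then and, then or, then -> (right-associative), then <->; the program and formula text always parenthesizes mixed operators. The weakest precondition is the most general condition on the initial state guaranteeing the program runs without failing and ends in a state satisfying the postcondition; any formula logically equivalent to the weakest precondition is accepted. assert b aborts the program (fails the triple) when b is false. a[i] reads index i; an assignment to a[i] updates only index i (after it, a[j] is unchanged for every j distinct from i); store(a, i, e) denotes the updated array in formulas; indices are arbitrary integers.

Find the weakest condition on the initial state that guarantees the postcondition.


Working backward. After the program, the postcondition not (val + 9 = -3 -> 2*val > 0) must hold; in canonical form it is not (val = -12 -> 2*val > 0).
Before n := 2*val + 9: not (val = -12 -> 2*val > 0)
Before n := val - 2: not (val = -12 -> 2*val > 0)
Before assert 3*val - 3 <= -6 -> 3*mem[n] - val >= 3: (3*val <= -3 -> 3*mem[n] >= val + 3) and (not (val = -12 -> 2*val > 0))
Answer: WP = (3*val <= -3 -> 3*mem[n] >= val + 3) and (not (val = -12 -> 2*val > 0))


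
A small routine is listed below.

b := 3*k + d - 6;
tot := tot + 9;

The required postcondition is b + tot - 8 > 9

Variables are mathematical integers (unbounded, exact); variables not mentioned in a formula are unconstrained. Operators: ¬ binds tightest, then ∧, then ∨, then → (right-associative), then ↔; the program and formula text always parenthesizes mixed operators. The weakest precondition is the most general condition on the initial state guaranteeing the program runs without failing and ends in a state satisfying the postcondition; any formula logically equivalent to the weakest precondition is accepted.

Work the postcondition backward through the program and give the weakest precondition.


Working backward. After the program, the postcondition b + tot - 8 > 9 must hold; in canonical form it is b + tot > 17.
Before tot := tot + 9: b + tot > 8
Before b := 3*k + d - 6: d + 3*k + tot > 14
Answer: WP = d + 3*k + tot > 14


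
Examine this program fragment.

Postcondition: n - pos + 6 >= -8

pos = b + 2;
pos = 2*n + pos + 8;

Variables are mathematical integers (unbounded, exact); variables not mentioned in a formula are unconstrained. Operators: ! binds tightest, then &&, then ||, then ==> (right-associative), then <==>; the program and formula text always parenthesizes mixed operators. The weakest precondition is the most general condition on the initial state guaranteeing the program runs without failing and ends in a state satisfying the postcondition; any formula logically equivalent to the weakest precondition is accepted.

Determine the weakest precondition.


Working backward. After the program, the postcondition n - pos + 6 >= -8 must hold; in canonical form it is n >= pos - 14.
Before pos := 2*n + pos + 8: n + pos <= 6
Before pos := b + 2: b + n <= 4
Answer: WP = b + n <= 4
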